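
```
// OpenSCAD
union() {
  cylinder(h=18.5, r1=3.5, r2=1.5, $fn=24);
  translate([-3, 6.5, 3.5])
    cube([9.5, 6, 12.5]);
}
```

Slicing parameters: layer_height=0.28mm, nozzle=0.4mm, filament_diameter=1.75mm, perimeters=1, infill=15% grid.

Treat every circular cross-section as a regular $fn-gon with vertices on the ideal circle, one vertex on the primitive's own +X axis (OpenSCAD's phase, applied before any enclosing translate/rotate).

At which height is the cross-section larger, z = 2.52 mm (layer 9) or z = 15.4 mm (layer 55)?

layer 55 (z = 15.4 mm)

Layer 9 (z = 2.52): the cone: at t=0.136 of its height the radius interpolates to r₁+(r₂−r₁)t = 3.228, giving a regular 24-gon of that circumradius (area = (24/2)·3.228²·sin(360°/24) = 32.35 mm²); the cube at (-3, 6.5) is absent (z outside [3.5, 16]); Merging all regions: only the cone is present, so the union is just that shape — area = 32.35 mm². So its area = 32.35 mm². Layer 55 (z = 15.4): the cone contributes a regular 24-gon of circumradius 1.835 (interpolated between r1=3.5 and r2=1.5 at t=0.832) (area = (24/2)·1.835²·sin(360°/24) = 10.46 mm²); the cube at (-3, 6.5) (footprint 9.5×6) is included at this height (area 57.00 mm²); Combining (union): the 2 present regions are separate (no shared area or edge), so areas and boundary lengths simply add and each stays a separate island — area = 67.46 mm². So its area = 67.46 mm². Layer 55 is larger (67.46 vs 32.35 mm²).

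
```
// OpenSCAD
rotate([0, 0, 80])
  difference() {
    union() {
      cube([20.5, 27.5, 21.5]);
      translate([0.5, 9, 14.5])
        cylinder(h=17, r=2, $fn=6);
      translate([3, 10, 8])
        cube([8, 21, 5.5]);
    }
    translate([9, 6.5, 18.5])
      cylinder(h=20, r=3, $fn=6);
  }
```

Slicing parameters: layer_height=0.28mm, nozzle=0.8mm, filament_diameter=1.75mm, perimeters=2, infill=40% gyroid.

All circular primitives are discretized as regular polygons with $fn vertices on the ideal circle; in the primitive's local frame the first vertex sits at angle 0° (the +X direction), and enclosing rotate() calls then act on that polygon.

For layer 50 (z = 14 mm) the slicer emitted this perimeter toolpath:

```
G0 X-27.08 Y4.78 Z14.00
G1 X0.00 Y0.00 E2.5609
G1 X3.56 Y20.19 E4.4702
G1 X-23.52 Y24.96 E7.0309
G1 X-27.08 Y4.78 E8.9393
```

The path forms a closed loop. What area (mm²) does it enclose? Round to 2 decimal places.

Apply the shoelace formula to the sequence of (X, Y) vertices; enclosed area = 563.61 mm².

563.61 mm²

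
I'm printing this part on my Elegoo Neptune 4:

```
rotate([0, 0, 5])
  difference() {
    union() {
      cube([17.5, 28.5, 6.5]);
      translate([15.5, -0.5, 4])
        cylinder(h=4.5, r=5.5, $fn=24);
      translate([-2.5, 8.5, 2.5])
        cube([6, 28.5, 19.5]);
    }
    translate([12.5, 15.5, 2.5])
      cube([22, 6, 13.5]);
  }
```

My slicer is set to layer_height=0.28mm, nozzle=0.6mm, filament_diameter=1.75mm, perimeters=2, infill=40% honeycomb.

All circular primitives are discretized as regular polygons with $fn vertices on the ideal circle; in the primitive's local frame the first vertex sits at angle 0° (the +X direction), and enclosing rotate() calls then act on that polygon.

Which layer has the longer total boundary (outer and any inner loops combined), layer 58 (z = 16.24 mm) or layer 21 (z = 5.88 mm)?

Layer 58 (z = 16.24): the cube does not reach this height (z outside [0, 6.5]); the cylinder at (15.5, -0.5) is absent (z outside [4, 8.5]); the cube at (-2.5, 8.5) (footprint 6×28.5) is included at this height (perimeter 69.00 mm); Combining (union): only the 6×28.5 cube at (-2.5, 8.5) is present, so the union is just that shape — boundary = 69.00 mm; the cube at (12.5, 15.5) is absent (z outside [2.5, 16]); Taking the first minus the rest: none of the subtracted shapes is present at this height, so that combined region is unchanged — boundary = 69.00 mm; (rotated 5° about Z; rotation is an isometry so areas/perimeters/island counts are preserved). So its perimeter = 69.00 mm. Layer 21 (z = 5.88): the 17.5×28.5 cube contributes its full rectangle (perimeter 92.00 mm); the cylinder at (15.5, -0.5): section is a regular 24-gon, circumradius r=5.5 (perimeter = 2·24·5.500·sin(180°/24) = 34.46 mm); the cube at (-2.5, 8.5) is present — its section is the full 6×28.5 rectangle (perimeter 69.00 mm); Merging all regions: the regions partially overlap (shared area 100.44 mm²), so the edge portions inside another operand are dropped and the merged outline is re-measured after clipping — boundary = 126.28 mm; the cube at (12.5, 15.5) (footprint 22×6) is included at this height (perimeter 56.00 mm); Taking the first minus the rest: starting from that combined region, the 22×6 cube at (12.5, 15.5) partially overlaps it — only the 30.00 mm² overlap (of its 132.00 mm²) is removed, clipping the outline — boundary = 136.28 mm; (whole slice rotated 5° about Z — lengths, areas and connectivity unchanged). So its perimeter = 136.28 mm. Layer 21 is larger (136.28 vs 69.00 mm).

layer 21 (z = 5.88 mm)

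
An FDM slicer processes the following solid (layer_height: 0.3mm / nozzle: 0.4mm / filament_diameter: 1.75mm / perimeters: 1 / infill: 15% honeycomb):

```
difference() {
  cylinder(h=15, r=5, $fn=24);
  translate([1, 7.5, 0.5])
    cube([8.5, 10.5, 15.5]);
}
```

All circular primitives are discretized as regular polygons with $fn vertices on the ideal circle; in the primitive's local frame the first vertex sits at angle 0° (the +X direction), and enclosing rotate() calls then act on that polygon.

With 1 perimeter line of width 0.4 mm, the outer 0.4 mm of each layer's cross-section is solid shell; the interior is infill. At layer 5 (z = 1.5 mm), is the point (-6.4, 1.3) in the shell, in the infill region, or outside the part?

At z = 1.5 mm: the r=5 cylinder contributes a regular 24-gon of circumradius 5; the cube at (1, 7.5) (footprint 8.5×10.5) is included at this height; Taking the first minus the rest: starting from the r=5 cylinder, the 8.5×10.5 cube at (1, 7.5) misses the remaining region (no effect) — 1 connected region. Overall, the cross-section is a single solid region. The nearest boundary edge runs (-5.00, 0.00)→(-4.83, 1.29); distance from the point to it = 1.56 mm. The point is not inside any of the regions above, so it lies outside the cross-section (1.56 mm from the nearest boundary).

outside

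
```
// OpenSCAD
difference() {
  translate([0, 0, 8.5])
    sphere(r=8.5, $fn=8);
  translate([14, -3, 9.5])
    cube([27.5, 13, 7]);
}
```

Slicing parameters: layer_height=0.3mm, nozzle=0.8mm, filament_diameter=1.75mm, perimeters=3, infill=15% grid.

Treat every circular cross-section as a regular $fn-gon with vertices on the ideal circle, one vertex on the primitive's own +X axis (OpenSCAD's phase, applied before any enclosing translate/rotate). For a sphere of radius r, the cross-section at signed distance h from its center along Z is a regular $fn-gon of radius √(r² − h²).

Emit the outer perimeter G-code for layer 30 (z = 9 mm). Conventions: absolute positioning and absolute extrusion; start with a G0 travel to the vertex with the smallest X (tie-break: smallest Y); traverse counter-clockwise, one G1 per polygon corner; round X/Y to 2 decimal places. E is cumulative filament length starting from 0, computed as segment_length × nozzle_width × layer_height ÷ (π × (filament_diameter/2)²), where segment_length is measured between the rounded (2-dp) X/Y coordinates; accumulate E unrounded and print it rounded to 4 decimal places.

At z = 9 mm: the r=8.5 sphere slices to a regular 8-gon of circumradius 8.485 (√(r²−h²) with h=0.5 from center); the cube at (14, -3) is absent (z outside [9.5, 16.5]); After the difference (first − rest): none of the subtracted shapes is present at this height, so the r=8.5 sphere is unchanged — 1 connected region. The outline is a single polygon with 8 vertices. Extrusion per mm of travel: 0.8 × 0.3 / (π × 0.875²) = 0.099780. Accumulating E over each segment gives final E = 5.1855.

G0 X-8.49 Y0.00 Z9.00
G1 X-6.00 Y-6.00 E0.6482
G1 X0.00 Y-8.49 E1.2964
G1 X6.00 Y-6.00 E1.9446
G1 X8.49 Y0.00 E2.5928
G1 X6.00 Y6.00 E3.2409
G1 X0.00 Y8.49 E3.8891
G1 X-6.00 Y6.00 E4.5373
G1 X-8.49 Y0.00 E5.1855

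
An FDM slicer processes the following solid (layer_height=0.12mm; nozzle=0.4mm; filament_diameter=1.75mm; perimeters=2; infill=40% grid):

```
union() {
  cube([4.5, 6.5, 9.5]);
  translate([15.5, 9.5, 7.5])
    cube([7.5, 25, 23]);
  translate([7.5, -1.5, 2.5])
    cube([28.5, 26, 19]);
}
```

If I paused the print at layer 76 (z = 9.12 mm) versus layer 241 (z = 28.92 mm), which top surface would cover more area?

Layer 76 (z = 9.12): the cube (footprint 4.5×6.5) is included at this height (area 29.25 mm²); the cube at (15.5, 9.5) (footprint 7.5×25) is included at this height (area 187.50 mm²); the cube at (7.5, -1.5) (footprint 28.5×26) is included at this height (area 741.00 mm²); Merging all regions: the regions partially overlap — summed areas 957.75 mm² minus the doubly-counted overlap 112.50 mm² gives 845.25 mm² — area = 845.25 mm². So its area = 845.25 mm². Layer 241 (z = 28.92): the cube is not intersected at this z (z outside [0, 9.5]); the cube at (15.5, 9.5) (footprint 7.5×25) is included at this height (area 187.50 mm²); the cube at (7.5, -1.5) is not intersected at this z (z outside [2.5, 21.5]); Merging all regions: only the 7.5×25 cube at (15.5, 9.5) is present, so the union is just that shape — area = 187.50 mm². So its area = 187.50 mm². Layer 76 is larger (845.25 vs 187.50 mm²).

layer 76 (z = 9.12 mm)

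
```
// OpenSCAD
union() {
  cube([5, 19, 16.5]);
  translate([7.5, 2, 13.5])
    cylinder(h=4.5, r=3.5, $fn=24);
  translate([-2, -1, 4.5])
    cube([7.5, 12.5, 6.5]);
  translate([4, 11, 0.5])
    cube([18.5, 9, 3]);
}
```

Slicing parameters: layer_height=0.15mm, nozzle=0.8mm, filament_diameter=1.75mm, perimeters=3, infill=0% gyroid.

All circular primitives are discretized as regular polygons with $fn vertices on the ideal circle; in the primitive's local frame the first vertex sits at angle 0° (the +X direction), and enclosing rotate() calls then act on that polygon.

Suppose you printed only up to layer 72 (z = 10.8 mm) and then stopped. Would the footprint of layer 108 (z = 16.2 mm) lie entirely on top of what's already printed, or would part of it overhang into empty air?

part overhangs

Compare the two slices. At z = 10.8: the cube is present — its section is the full 5×19 rectangle (area 95.00 mm²); the cylinder at (7.5, 2) is absent (z outside [13.5, 18]); the cube at (-2, -1) (footprint 7.5×12.5) is included at this height (area 93.75 mm²); the cube at (4, 11) is not intersected at this z (z outside [0.5, 3.5]); Merging all regions: the regions partially overlap — summed areas 188.75 mm² minus the doubly-counted overlap 57.50 mm² gives 131.25 mm² — area = 131.25 mm². At z = 16.2: the cube is present — its section is the full 5×19 rectangle (area 95.00 mm²); the cylinder at (7.5, 2): section is a regular 24-gon, circumradius r=3.5 (area = (24/2)·3.500²·sin(360°/24) = 38.05 mm²); the cube at (-2, -1) is absent (z outside [4.5, 11]); the cube at (4, 11) is absent (z outside [0.5, 3.5]); Combining (union): the regions partially overlap — summed areas 133.05 mm² minus the doubly-counted overlap 3.19 mm² gives 129.86 mm² — area = 129.86 mm². Checking containment: at z = 16.2 the cross-section extends beyond the z = 10.8 cross-section by about 32.14 mm².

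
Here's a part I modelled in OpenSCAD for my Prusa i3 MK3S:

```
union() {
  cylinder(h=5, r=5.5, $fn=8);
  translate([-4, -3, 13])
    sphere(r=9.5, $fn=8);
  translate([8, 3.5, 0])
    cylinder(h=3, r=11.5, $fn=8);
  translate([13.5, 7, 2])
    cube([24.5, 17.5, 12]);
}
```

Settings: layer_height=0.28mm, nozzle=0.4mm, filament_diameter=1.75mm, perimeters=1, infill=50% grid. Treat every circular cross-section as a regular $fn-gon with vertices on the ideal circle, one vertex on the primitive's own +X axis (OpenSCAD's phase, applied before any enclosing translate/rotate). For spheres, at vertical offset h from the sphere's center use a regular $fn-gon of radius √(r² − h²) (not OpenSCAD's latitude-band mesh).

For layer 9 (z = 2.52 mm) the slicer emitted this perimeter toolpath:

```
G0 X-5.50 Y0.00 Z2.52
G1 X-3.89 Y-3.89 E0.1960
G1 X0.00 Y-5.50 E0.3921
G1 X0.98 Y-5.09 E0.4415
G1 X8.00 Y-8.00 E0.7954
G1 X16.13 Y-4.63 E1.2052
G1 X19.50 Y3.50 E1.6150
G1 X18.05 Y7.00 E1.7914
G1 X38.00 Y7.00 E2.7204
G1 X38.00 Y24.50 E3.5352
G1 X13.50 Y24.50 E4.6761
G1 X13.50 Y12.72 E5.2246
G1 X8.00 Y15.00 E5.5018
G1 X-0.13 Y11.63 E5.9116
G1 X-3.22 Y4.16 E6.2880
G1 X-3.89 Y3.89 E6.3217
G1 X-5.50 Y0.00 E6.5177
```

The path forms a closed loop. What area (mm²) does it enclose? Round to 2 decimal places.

Apply the shoelace formula to the sequence of (X, Y) vertices; enclosed area = 808.69 mm².

808.69 mm²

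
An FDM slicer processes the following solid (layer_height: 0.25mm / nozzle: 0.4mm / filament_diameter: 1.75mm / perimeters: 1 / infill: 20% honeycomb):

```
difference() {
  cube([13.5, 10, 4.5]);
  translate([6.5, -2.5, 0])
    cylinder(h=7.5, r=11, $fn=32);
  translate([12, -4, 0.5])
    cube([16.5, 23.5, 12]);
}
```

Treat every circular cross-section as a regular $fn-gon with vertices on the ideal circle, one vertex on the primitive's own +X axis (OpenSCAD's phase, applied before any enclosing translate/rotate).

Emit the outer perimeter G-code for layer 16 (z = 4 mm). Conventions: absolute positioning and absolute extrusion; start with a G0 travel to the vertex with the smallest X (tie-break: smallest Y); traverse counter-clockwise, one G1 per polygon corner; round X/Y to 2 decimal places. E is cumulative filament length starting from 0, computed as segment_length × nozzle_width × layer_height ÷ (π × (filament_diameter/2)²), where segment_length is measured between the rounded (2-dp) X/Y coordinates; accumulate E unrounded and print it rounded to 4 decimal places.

G0 X0.00 Y6.33 Z4.00
G1 X0.39 Y6.65 E0.0210
G1 X2.29 Y7.66 E0.1104
G1 X4.35 Y8.29 E0.2000
G1 X6.50 Y8.50 E0.2898
G1 X8.65 Y8.29 E0.3796
G1 X10.71 Y7.66 E0.4692
G1 X12.00 Y6.97 E0.5300
G1 X12.00 Y10.00 E0.6560
G1 X0.00 Y10.00 E1.1549
G1 X0.00 Y6.33 E1.3075

At z = 4 mm: the cube (footprint 13.5×10) is included at this height; the r=11 cylinder at (6.5, -2.5) gives a regular 32-gon of circumradius 11 (constant along its height); the 16.5×23.5 cube at (12, -4) contributes its full rectangle; Taking the first minus the rest: starting from the 13.5×10 cube, the r=11 cylinder at (6.5, -2.5) partially overlaps it — only the 104.26 mm² overlap (of its 377.69 mm²) is removed, clipping the outline; the 16.5×23.5 cube at (12, -4) partially overlaps it — only the 5.25 mm² overlap (of its 387.75 mm²) is removed, clipping the outline — 1 connected region. The outline is a single polygon with 10 vertices. Extrusion per mm of travel: 0.4 × 0.25 / (π × 0.875²) = 0.041575. Accumulating E over each segment gives final E = 1.3075.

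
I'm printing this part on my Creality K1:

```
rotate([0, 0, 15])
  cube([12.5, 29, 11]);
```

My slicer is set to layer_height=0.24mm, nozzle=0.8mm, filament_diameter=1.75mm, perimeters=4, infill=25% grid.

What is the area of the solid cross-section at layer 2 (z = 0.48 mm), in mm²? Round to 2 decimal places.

362.50 mm²

At z = 0.48 mm: the cube is present — its section is the full 12.5×29 rectangle (area 362.50 mm²); (rotated 15° about Z; rotation is an isometry so areas/perimeters/island counts are preserved). Overall, the cross-section is a single solid region. Net area = 362.50 mm².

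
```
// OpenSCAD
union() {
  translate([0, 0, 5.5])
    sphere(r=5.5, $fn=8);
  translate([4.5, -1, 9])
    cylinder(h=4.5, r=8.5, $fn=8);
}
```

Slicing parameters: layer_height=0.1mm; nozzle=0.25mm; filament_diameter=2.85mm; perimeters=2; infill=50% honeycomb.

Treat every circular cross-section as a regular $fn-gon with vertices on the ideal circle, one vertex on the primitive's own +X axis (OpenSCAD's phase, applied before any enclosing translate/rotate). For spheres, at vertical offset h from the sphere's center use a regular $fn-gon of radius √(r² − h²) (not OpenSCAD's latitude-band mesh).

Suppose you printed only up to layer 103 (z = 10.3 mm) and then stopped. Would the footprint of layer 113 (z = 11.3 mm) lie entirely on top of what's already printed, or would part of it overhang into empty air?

Compare the two slices. At z = 10.3: the r=5.5 sphere slices to a regular 8-gon of circumradius 2.685 (√(r²−h²) with h=4.8 from center) (area = (8/2)·2.685²·sin(360°/8) = 20.39 mm²); the cylinder at (4.5, -1): section is a regular 8-gon, circumradius r=8.5 (area = (8/2)·8.500²·sin(360°/8) = 204.35 mm²); Taking the union: the r=5.5 sphere lies entirely inside the r=8.5 cylinder at (4.5, -1), so the union is just the r=8.5 cylinder at (4.5, -1) — area = 204.35 mm². At z = 11.3: the sphere does not reach this height (|z−center|=5.800 > r=5.5); the r=8.5 cylinder at (4.5, -1) contributes a regular 8-gon of circumradius 8.5 (area = (8/2)·8.500²·sin(360°/8) = 204.35 mm²); Combining (union): only the r=8.5 cylinder at (4.5, -1) is present, so the union is just that shape — area = 204.35 mm². Checking containment: the cross-section at z = 11.3 is a subset of the cross-section at z = 10.3.

entirely on top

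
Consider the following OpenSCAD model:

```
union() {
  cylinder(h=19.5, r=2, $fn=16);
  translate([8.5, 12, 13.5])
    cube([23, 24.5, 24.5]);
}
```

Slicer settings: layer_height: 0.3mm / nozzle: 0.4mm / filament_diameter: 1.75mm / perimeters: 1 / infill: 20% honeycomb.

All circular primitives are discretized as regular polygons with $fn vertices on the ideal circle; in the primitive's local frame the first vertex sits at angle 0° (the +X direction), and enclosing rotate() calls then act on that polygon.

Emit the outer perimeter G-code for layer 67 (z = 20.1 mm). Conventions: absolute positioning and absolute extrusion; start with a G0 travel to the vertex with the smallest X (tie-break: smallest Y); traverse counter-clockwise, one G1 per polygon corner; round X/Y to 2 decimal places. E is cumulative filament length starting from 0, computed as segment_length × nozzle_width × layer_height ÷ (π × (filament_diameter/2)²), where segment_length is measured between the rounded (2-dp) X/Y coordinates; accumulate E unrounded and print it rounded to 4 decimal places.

G0 X8.50 Y12.00 Z20.10
G1 X31.50 Y12.00 E1.1475
G1 X31.50 Y36.50 E2.3698
G1 X8.50 Y36.50 E3.5173
G1 X8.50 Y12.00 E4.7396

At z = 20.1 mm: the cylinder is absent (z outside [0, 19.5]); the cube at (8.5, 12) is present — its section is the full 23×24.5 rectangle; Merging all regions: only the 23×24.5 cube at (8.5, 12) is present, so the union is just that shape — 1 connected region. The outline is a single polygon with 4 vertices. Extrusion per mm of travel: 0.4 × 0.3 / (π × 0.875²) = 0.049890. Accumulating E over each segment gives final E = 4.7396.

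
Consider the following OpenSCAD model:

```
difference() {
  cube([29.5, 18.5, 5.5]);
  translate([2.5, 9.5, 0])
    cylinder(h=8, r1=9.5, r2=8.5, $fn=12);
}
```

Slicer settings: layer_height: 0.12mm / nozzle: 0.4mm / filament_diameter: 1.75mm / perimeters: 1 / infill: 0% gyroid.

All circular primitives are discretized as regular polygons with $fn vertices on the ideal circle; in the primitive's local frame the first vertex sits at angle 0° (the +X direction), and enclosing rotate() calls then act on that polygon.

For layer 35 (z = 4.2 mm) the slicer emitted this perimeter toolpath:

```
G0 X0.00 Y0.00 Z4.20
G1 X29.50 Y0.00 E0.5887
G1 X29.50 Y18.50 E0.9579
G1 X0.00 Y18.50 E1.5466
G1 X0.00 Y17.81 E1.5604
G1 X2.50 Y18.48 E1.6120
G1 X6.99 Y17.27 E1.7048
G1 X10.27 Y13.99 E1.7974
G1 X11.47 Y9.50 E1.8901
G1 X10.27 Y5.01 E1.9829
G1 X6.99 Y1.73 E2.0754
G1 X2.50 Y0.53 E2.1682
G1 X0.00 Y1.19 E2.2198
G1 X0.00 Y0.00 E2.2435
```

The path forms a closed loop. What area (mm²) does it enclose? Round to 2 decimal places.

381.75 mm²

Apply the shoelace formula to the sequence of (X, Y) vertices; enclosed area = 381.75 mm².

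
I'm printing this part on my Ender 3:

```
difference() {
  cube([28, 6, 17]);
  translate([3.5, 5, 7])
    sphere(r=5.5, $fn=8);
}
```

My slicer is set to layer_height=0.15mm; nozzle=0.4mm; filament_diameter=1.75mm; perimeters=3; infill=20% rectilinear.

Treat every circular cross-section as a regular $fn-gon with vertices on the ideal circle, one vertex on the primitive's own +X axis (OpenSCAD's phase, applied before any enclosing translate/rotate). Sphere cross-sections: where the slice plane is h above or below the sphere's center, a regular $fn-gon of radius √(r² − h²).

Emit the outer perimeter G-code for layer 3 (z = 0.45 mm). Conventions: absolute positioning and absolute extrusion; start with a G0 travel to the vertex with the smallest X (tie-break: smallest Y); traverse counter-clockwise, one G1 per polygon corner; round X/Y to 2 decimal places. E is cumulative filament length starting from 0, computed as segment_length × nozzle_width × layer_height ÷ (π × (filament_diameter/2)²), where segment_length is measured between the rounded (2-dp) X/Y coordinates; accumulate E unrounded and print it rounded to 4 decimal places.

At z = 0.45 mm: the cube (footprint 28×6) is included at this height; the sphere at (3.5, 5) does not reach this height (|z−center|=6.550 > r=5.5); After the difference (first − rest): none of the subtracted shapes is present at this height, so the 28×6 cube is unchanged — 1 connected region. The outline is a single polygon with 4 vertices. Extrusion per mm of travel: 0.4 × 0.15 / (π × 0.875²) = 0.024945. Accumulating E over each segment gives final E = 1.6963.

G0 X0.00 Y0.00 Z0.45
G1 X28.00 Y0.00 E0.6985
G1 X28.00 Y6.00 E0.8481
G1 X0.00 Y6.00 E1.5466
G1 X0.00 Y0.00 E1.6963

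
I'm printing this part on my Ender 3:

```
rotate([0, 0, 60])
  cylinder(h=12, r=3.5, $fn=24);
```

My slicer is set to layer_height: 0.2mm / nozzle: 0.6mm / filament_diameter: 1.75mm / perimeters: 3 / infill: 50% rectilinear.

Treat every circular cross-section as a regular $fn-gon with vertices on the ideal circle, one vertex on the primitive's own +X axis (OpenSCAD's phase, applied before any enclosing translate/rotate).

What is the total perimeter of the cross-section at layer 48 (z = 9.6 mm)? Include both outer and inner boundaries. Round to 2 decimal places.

21.93 mm

At z = 9.6 mm: the r=3.5 cylinder gives a regular 24-gon of circumradius 3.5 (constant along its height) (perimeter = 2·24·3.500·sin(180°/24) = 21.93 mm); (whole slice rotated 60° about Z — lengths, areas and connectivity unchanged). Overall, the cross-section is a single solid region. Total boundary length (outer) = 21.93 mm.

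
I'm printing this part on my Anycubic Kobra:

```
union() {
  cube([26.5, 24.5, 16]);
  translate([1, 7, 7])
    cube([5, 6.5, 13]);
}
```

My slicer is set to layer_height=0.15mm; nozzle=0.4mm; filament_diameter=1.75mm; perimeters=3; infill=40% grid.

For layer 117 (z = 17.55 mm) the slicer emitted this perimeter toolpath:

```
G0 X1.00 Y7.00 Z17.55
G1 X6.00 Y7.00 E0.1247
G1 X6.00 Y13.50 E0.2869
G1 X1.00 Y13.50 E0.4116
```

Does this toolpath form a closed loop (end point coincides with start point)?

no

Start point (G0): (1.00, 7.00). End point (last G1): the path does not return to the start — open.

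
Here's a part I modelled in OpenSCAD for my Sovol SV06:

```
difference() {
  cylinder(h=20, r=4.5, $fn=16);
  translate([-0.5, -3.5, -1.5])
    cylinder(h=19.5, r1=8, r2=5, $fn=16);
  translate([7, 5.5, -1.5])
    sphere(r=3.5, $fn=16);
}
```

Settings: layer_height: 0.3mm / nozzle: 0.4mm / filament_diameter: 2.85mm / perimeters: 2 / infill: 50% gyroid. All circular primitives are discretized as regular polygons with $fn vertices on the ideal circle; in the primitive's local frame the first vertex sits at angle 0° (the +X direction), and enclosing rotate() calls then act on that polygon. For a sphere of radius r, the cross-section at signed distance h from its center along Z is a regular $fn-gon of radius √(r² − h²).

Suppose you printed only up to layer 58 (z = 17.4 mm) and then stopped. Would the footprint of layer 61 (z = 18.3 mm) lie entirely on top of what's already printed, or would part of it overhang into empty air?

Compare the two slices. At z = 17.4: the r=4.5 cylinder gives a regular 16-gon of circumradius 4.5 (constant along its height) (area = (16/2)·4.500²·sin(360°/16) = 61.99 mm²); the cone at (-0.5, -3.5): at t=0.969 of its height the radius interpolates to r₁+(r₂−r₁)t = 5.092, giving a regular 16-gon of that circumradius (area = (16/2)·5.092²·sin(360°/16) = 79.39 mm²); the sphere at (7, 5.5) does not reach this height (|z−center|=18.900 > r=3.5); After the difference (first − rest): starting from the r=4.5 cylinder (61.99 mm²), the cone at (-0.5, -3.5) partially overlaps it — only the 37.53 mm² overlap (of its 79.39 mm²) is removed, clipping the outline — area = 24.47 mm². At z = 18.3: the r=4.5 cylinder gives a regular 16-gon of circumradius 4.5 (constant along its height) (area = (16/2)·4.500²·sin(360°/16) = 61.99 mm²); the cone at (-0.5, -3.5) is not intersected at this z (z outside [-1.5, 18]); the sphere at (7, 5.5) is not intersected at this z (|z−center|=19.800 > r=3.5); After the difference (first − rest): none of the subtracted shapes is present at this height, so the r=4.5 cylinder is unchanged — area = 61.99 mm². Checking containment: at z = 18.3 the cross-section extends beyond the z = 17.4 cross-section by about 37.53 mm².

part overhangs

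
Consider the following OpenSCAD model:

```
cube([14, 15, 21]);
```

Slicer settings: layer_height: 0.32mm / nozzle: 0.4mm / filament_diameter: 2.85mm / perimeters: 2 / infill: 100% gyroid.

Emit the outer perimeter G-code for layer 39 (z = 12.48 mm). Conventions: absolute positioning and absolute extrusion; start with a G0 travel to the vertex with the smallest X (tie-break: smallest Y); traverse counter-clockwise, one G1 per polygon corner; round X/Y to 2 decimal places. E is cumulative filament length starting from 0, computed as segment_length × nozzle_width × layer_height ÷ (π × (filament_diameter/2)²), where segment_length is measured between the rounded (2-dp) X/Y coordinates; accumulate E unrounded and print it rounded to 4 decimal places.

G0 X0.00 Y0.00 Z12.48
G1 X14.00 Y0.00 E0.2809
G1 X14.00 Y15.00 E0.5819
G1 X0.00 Y15.00 E0.8628
G1 X0.00 Y0.00 E1.1637

At z = 12.48 mm: the 14×15 cube contributes its full rectangle. The outline is a single polygon with 4 vertices. Extrusion per mm of travel: 0.4 × 0.32 / (π × 1.425²) = 0.020065. Accumulating E over each segment gives final E = 1.1637.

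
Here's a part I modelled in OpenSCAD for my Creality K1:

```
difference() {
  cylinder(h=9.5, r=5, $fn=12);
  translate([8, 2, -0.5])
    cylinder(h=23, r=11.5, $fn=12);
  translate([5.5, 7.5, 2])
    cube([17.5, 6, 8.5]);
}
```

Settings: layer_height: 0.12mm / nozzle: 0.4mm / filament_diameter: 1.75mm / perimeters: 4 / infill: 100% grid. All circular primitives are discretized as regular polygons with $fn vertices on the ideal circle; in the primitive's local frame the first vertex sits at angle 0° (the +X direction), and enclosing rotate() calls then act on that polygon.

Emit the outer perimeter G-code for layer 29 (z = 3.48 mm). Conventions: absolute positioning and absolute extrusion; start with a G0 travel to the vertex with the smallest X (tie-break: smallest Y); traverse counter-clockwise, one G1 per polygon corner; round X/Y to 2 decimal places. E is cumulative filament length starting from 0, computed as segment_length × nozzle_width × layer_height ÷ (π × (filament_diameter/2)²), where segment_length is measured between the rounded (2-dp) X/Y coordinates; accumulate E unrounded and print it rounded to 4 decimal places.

G0 X-5.00 Y0.00 Z3.48
G1 X-4.33 Y-2.50 E0.0517
G1 X-2.50 Y-4.33 E0.1033
G1 X-0.97 Y-4.74 E0.1349
G1 X-1.96 Y-3.75 E0.1628
G1 X-3.50 Y2.00 E0.2816
G1 X-3.01 Y3.82 E0.3193
G1 X-4.33 Y2.50 E0.3565
G1 X-5.00 Y0.00 E0.4082

At z = 3.48 mm: the r=5 cylinder contributes a regular 12-gon of circumradius 5; the r=11.5 cylinder at (8, 2) contributes a regular 12-gon of circumradius 11.5; the cube at (5.5, 7.5) (footprint 17.5×6) is included at this height; Subtracting the remaining from the first: starting from the r=5 cylinder, the r=11.5 cylinder at (8, 2) partially overlaps it — only the 62.94 mm² overlap (of its 396.75 mm²) is removed, clipping the outline; the 17.5×6 cube at (5.5, 7.5) misses the remaining region (no effect) — 1 connected region. The outline is a single polygon with 8 vertices. Extrusion per mm of travel: 0.4 × 0.12 / (π × 0.875²) = 0.019956. Accumulating E over each segment gives final E = 0.4082.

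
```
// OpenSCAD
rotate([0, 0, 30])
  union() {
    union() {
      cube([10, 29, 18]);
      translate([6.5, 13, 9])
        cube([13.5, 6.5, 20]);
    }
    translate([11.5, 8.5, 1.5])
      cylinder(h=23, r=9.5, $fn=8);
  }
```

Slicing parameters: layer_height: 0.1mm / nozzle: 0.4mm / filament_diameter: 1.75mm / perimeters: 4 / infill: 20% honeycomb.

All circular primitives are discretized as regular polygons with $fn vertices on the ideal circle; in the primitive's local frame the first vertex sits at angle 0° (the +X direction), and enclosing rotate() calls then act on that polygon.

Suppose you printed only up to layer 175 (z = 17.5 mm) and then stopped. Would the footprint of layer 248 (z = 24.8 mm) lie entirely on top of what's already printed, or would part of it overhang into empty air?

entirely on top

Compare the two slices. At z = 17.5: the cube is present — its section is the full 10×29 rectangle (area 290.00 mm²); the cube at (6.5, 13) (footprint 13.5×6.5) is included at this height (area 87.75 mm²); Taking the union: the regions partially overlap — summed areas 377.75 mm² minus the doubly-counted overlap 22.75 mm² gives 355.00 mm² — area = 355.00 mm²; the cylinder at (11.5, 8.5): section is a regular 8-gon, circumradius r=9.5 (area = (8/2)·9.500²·sin(360°/8) = 255.27 mm²); Combining (union): the regions partially overlap — summed areas 610.27 mm² minus the doubly-counted overlap 132.19 mm² gives 478.08 mm² — area = 478.08 mm²; (rotated 30° about Z; rotation is an isometry so areas/perimeters/island counts are preserved). At z = 24.8: the cube is not intersected at this z (z outside [0, 18]); the cube at (6.5, 13) (footprint 13.5×6.5) is included at this height (area 87.75 mm²); Combining (union): only the 13.5×6.5 cube at (6.5, 13) is present, so the union is just that shape — area = 87.75 mm²; the cylinder at (11.5, 8.5) does not reach this height (z outside [1.5, 24.5]); Merging all regions: only that combined region is present, so the union is just that shape — area = 87.75 mm²; (whole slice rotated 30° about Z — lengths, areas and connectivity unchanged). Checking containment: the cross-section at z = 24.8 is a subset of the cross-section at z = 17.5.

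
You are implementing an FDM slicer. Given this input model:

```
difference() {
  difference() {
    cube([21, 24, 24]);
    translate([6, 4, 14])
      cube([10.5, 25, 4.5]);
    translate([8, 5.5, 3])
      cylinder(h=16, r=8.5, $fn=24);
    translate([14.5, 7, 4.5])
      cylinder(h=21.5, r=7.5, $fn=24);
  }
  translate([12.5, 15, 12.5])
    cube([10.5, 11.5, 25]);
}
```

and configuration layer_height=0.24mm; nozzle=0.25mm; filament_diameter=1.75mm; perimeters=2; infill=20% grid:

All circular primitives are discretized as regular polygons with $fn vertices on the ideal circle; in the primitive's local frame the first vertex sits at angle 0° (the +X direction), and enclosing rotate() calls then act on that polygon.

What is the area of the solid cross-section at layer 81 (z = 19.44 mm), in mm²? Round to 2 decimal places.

At z = 19.44 mm: the cube is present — its section is the full 21×24 rectangle (area 504.00 mm²); the cube at (6, 4) is not intersected at this z (z outside [14, 18.5]); the cylinder at (8, 5.5) does not reach this height (z outside [3, 19]); the cylinder at (14.5, 7): section is a regular 24-gon, circumradius r=7.5 (area = (24/2)·7.500²·sin(360°/24) = 174.70 mm²); Taking the first minus the rest: starting from the 21×24 cube (504.00 mm²), the r=7.5 cylinder at (14.5, 7) partially overlaps it — only the 168.39 mm² overlap (of its 174.70 mm²) is removed, clipping the outline — area = 335.61 mm²; the cube at (12.5, 15) (footprint 10.5×11.5) is included at this height (area 120.75 mm²); After the difference (first − rest): starting from the result so far (335.61 mm²), the 10.5×11.5 cube at (12.5, 15) partially overlaps it — only the 76.50 mm² overlap (of its 120.75 mm²) is removed, clipping the outline — area = 259.11 mm². Overall, the cross-section has 2 separate islands. Net area = 259.11 mm².

259.11 mm²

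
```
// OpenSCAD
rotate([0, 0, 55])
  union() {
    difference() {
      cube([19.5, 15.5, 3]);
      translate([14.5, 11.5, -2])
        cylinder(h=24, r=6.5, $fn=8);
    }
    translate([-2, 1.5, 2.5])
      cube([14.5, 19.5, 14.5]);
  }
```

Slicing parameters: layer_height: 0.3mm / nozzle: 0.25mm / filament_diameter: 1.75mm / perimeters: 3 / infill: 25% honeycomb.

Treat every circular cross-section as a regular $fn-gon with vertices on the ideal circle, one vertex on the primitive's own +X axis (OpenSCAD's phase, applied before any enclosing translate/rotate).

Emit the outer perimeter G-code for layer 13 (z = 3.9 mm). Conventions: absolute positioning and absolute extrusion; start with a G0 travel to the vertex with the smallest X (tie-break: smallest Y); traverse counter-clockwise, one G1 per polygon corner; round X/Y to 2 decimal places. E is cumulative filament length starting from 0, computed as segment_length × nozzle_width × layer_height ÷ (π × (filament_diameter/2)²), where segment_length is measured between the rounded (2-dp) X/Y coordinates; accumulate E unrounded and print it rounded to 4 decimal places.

At z = 3.9 mm: the cube does not reach this height (z outside [0, 3]); the r=6.5 cylinder at (14.5, 11.5) gives a regular 8-gon of circumradius 6.5 (constant along its height); After the difference (first − rest): the first operand is absent here, so nothing remains; the cube at (-2, 1.5) is present — its section is the full 14.5×19.5 rectangle; Merging all regions: only the 14.5×19.5 cube at (-2, 1.5) is present, so the union is just that shape — 1 connected region; (rotated 55° about Z; rotation is an isometry so areas/perimeters/island counts are preserved). The outline is a single polygon with 4 vertices. Extrusion per mm of travel: 0.25 × 0.3 / (π × 0.875²) = 0.031181. Accumulating E over each segment gives final E = 2.1201.

G0 X-18.35 Y10.41 Z3.90
G1 X-2.38 Y-0.78 E0.6080
G1 X5.94 Y11.10 E1.0603
G1 X-10.03 Y22.28 E1.6682
G1 X-18.35 Y10.41 E2.1201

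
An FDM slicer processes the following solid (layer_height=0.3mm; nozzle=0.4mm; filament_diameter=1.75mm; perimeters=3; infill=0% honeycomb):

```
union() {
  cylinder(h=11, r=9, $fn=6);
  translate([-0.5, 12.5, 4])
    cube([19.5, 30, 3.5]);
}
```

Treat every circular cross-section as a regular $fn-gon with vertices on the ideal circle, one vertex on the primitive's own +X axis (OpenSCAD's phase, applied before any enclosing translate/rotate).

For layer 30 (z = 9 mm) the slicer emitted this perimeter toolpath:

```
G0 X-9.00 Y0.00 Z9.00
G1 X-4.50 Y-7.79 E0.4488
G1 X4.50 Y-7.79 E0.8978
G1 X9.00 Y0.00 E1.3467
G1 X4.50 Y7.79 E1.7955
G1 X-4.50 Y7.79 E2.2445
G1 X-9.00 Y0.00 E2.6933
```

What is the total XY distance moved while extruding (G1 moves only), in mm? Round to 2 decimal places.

53.99 mm

Sum the Euclidean lengths of each G1 segment: total = 53.99 mm.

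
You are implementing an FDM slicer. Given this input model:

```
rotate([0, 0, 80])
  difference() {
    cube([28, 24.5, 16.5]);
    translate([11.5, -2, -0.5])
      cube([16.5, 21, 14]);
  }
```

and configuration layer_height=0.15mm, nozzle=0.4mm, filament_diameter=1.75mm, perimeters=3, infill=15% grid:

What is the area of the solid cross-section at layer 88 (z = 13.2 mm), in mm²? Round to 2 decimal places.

372.50 mm²

At z = 13.2 mm: the cube (footprint 28×24.5) is included at this height (area 686.00 mm²); the 16.5×21 cube at (11.5, -2) contributes its full rectangle (area 346.50 mm²); Taking the first minus the rest: starting from the 28×24.5 cube (686.00 mm²), the 16.5×21 cube at (11.5, -2) partially overlaps it — only the 313.50 mm² overlap (of its 346.50 mm²) is removed, clipping the outline — area = 372.50 mm²; (whole slice rotated 80° about Z — lengths, areas and connectivity unchanged). Overall, the cross-section is a single solid region. Net area = 372.50 mm².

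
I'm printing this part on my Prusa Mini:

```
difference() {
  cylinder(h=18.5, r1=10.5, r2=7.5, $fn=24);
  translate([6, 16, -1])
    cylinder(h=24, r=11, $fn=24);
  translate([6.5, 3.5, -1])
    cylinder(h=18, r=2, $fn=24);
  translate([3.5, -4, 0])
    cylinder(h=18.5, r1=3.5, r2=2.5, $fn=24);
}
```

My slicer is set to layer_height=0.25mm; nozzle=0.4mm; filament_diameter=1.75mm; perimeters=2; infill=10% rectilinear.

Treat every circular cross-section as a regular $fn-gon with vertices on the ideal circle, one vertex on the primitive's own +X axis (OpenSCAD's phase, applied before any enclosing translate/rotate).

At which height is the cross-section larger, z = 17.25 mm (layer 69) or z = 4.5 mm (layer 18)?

layer 18 (z = 4.5 mm)

Layer 69 (z = 17.25): the cone (r1=10.5→r2=7.5) has section circumradius 7.703 here — a regular 24-gon (area = (24/2)·7.703²·sin(360°/24) = 184.27 mm²); the cylinder at (6, 16): section is a regular 24-gon, circumradius r=11 (area = (24/2)·11.000²·sin(360°/24) = 375.81 mm²); the cylinder at (6.5, 3.5) is not intersected at this z (z outside [-1, 17]); the cone at (3.5, -4): at t=0.932 of its height the radius interpolates to r₁+(r₂−r₁)t = 2.568, giving a regular 24-gon of that circumradius (area = (24/2)·2.568²·sin(360°/24) = 20.47 mm²); After the difference (first − rest): starting from the cone (184.27 mm²), the r=11 cylinder at (6, 16) partially overlaps it — only the 7.29 mm² overlap (of its 375.81 mm²) is removed, clipping the outline; the cone at (3.5, -4) partially overlaps it — only the 20.13 mm² overlap (of its 20.47 mm²) is removed, clipping the outline — area = 156.85 mm². So its area = 156.85 mm². Layer 18 (z = 4.5): the cone contributes a regular 24-gon of circumradius 9.770 (interpolated between r1=10.5 and r2=7.5 at t=0.243) (area = (24/2)·9.770²·sin(360°/24) = 296.48 mm²); the cylinder at (6, 16): section is a regular 24-gon, circumradius r=11 (area = (24/2)·11.000²·sin(360°/24) = 375.81 mm²); the r=2 cylinder at (6.5, 3.5) contributes a regular 24-gon of circumradius 2 (area = (24/2)·2.000²·sin(360°/24) = 12.42 mm²); the cone at (3.5, -4) (r1=3.5→r2=2.5) has section circumradius 3.257 here — a regular 24-gon (area = (24/2)·3.257²·sin(360°/24) = 32.94 mm²); Subtracting the remaining from the first: starting from the cone (296.48 mm²), the r=11 cylinder at (6, 16) partially overlaps it — only the 27.98 mm² overlap (of its 375.81 mm²) is removed, clipping the outline; the r=2 cylinder at (6.5, 3.5) partially overlaps it — only the 11.77 mm² overlap (of its 12.42 mm²) is removed, clipping the outline; the cone at (3.5, -4) lies wholly inside it (removes its full 32.94 mm² and its 20.40 mm outline becomes a hole wall) — area = 223.78 mm². So its area = 223.78 mm². Layer 18 is larger (223.78 vs 156.85 mm²).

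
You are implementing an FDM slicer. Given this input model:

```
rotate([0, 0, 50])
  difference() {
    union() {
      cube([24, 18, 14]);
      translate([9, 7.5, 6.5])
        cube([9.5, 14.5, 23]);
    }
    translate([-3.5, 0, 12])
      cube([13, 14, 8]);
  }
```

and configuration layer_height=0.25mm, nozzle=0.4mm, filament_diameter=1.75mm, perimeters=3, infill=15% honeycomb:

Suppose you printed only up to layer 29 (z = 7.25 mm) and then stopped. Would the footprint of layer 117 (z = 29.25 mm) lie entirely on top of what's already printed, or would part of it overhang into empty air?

Compare the two slices. At z = 7.25: the 24×18 cube contributes its full rectangle (area 432.00 mm²); the 9.5×14.5 cube at (9, 7.5) contributes its full rectangle (area 137.75 mm²); Combining (union): the regions partially overlap — summed areas 569.75 mm² minus the doubly-counted overlap 99.75 mm² gives 470.00 mm² — area = 470.00 mm²; the cube at (-3.5, 0) is not intersected at this z (z outside [12, 20]); Taking the first minus the rest: none of the subtracted shapes is present at this height, so that combined region is unchanged — area = 470.00 mm²; (rotated 50° about Z; rotation is an isometry so areas/perimeters/island counts are preserved). At z = 29.25: the cube is not intersected at this z (z outside [0, 14]); the 9.5×14.5 cube at (9, 7.5) contributes its full rectangle (area 137.75 mm²); Taking the union: only the 9.5×14.5 cube at (9, 7.5) is present, so the union is just that shape — area = 137.75 mm²; the cube at (-3.5, 0) does not reach this height (z outside [12, 20]); After the difference (first − rest): none of the subtracted shapes is present at this height, so the result so far is unchanged — area = 137.75 mm²; (whole slice rotated 50° about Z — lengths, areas and connectivity unchanged). Checking containment: the cross-section at z = 29.25 is a subset of the cross-section at z = 7.25.

entirely on top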